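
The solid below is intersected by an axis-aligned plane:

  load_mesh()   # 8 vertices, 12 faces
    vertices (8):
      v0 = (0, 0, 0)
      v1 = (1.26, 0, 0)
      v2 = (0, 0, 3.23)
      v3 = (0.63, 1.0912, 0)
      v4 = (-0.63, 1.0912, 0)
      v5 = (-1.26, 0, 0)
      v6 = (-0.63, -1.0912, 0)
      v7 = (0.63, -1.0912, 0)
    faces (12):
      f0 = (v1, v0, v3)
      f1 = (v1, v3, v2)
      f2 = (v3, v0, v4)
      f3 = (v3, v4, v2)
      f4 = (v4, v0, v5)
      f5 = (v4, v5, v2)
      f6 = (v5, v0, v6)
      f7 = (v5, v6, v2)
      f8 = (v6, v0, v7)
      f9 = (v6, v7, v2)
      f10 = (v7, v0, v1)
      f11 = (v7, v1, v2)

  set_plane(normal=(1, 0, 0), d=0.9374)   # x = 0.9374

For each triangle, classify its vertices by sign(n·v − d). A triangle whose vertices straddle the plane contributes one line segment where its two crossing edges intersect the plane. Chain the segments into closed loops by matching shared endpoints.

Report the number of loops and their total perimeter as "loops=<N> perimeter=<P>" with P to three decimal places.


Straddling triangles (4 of 12):
  (v1,v0,v3) [+--] → (0.9374, 0, 0)–(0.9374, 0.558764, 0)  len=0.5588
  (v1,v3,v2) [+--] → (0.9374, 0.558764, 0)–(0.9374, 0, 0.826983)  len=0.9981
  (v7,v0,v1) [--+] → (0.9374, 0, 0)–(0.9374, -0.558764, 0)  len=0.5588
  (v7,v1,v2) [-+-] → (0.9374, -0.558764, 0)–(0.9374, 0, 0.826983)  len=0.9981

Chained into 1 loop(s):
  loop 1: 4 segments, perimeter = 3.1136
Total perimeter = 3.114

loops=1 perimeter=3.114


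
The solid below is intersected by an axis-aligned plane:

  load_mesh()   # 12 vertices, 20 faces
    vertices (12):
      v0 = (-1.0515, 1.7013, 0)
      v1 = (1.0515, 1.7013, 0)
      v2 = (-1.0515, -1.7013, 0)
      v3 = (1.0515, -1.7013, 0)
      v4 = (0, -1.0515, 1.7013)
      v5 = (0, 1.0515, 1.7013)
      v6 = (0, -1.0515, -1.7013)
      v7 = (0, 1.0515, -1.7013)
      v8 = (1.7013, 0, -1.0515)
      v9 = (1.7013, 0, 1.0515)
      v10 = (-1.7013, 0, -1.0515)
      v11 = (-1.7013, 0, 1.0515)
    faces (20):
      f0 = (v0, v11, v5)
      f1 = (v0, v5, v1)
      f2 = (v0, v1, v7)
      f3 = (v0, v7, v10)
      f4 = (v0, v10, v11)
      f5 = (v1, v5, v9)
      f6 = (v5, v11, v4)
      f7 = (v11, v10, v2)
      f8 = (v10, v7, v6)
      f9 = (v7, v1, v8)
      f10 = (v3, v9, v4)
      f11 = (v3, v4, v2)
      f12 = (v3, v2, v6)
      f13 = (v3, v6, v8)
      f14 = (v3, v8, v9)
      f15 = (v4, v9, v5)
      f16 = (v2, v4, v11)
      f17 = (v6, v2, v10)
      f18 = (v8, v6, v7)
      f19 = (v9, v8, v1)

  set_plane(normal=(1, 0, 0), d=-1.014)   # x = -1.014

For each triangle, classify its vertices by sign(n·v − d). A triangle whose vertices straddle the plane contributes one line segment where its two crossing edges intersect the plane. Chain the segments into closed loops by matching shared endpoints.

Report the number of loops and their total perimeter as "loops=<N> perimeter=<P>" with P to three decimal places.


Straddling triangles (10 of 20):
  (v0,v11,v5) [--+] → (-1.014, 0.42479, 1.31401)–(-1.014, 1.67813, 0.060674)  len=1.7725
  (v0,v5,v1) [-++] → (-1.014, 1.67813, 0.060674)–(-1.014, 1.7013, 0)  len=0.0649
  (v0,v1,v7) [-++] → (-1.014, 1.7013, 0)–(-1.014, 1.67813, -0.060674)  len=0.0649
  (v0,v7,v10) [-+-] → (-1.014, 1.67813, -0.060674)–(-1.014, 0.42479, -1.31401)  len=1.7725
  (v5,v11,v4) [+-+] → (-1.014, 0.42479, 1.31401)–(-1.014, -0.42479, 1.31401)  len=0.8496
  (v10,v7,v6) [-++] → (-1.014, 0.42479, -1.31401)–(-1.014, -0.42479, -1.31401)  len=0.8496
  (v3,v4,v2) [++-] → (-1.014, -1.67813, 0.060674)–(-1.014, -1.7013, 0)  len=0.0649
  (v3,v2,v6) [+-+] → (-1.014, -1.7013, 0)–(-1.014, -1.67813, -0.060674)  len=0.0649
  (v2,v4,v11) [-+-] → (-1.014, -1.67813, 0.060674)–(-1.014, -0.42479, 1.31401)  len=1.7725
  (v6,v2,v10) [+--] → (-1.014, -1.67813, -0.060674)–(-1.014, -0.42479, -1.31401)  len=1.7725

Chained into 1 loop(s):
  loop 1: 10 segments, perimeter = 9.0489
Total perimeter = 9.049

loops=1 perimeter=9.049


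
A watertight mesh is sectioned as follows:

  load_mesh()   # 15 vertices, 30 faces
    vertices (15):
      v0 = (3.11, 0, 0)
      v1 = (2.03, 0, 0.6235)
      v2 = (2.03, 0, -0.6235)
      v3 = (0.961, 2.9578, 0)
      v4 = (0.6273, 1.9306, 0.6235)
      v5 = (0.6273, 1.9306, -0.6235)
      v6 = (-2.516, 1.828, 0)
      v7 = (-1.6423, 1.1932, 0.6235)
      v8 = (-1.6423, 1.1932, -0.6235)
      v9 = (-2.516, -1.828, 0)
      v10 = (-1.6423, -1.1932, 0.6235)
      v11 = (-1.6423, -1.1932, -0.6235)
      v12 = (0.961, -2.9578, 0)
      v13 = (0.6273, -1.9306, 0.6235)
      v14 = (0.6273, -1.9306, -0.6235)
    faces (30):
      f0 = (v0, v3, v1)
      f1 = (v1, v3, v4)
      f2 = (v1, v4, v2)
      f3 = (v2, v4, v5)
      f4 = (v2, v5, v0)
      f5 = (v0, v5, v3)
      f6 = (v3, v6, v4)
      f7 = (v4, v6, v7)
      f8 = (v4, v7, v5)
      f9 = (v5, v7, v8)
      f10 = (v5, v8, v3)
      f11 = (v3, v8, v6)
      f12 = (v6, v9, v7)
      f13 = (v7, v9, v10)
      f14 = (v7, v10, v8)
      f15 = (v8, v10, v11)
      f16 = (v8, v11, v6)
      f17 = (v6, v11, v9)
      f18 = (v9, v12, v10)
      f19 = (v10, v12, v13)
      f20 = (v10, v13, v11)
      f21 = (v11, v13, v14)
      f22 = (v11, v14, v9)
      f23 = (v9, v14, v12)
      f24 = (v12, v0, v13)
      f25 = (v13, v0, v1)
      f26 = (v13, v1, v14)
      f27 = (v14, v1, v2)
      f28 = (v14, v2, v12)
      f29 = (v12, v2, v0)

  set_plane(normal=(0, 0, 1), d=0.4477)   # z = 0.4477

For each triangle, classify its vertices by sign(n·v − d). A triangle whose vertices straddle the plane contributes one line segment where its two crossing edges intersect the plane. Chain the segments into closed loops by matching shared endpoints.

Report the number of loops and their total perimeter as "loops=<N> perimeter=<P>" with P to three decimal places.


loops=2 perimeter=25.654

Straddling triangles (20 of 30):
  (v0,v3,v1) [--+] → (1.72859, 0.833972, 0.4477)–(2.33451, 0, 0.4477)  len=1.0309
  (v1,v3,v4) [+-+] → (1.72859, 0.833972, 0.4477)–(0.721389, 2.22023, 0.4477)  len=1.7135
  (v1,v4,v2) [++-] → (0.82505, 1.65843, 0.4477)–(2.03, 0, 0.4477)  len=2.0499
  (v2,v4,v5) [-+-] → (0.82505, 1.65843, 0.4477)–(0.6273, 1.9306, 0.4477)  len=0.3364
  (v3,v6,v4) [--+] → (-0.258974, 1.90167, 0.4477)–(0.721389, 2.22023, 0.4477)  len=1.0308
  (v4,v6,v7) [+-+] → (-0.258974, 1.90167, 0.4477)–(-1.88865, 1.37219, 0.4477)  len=1.7135
  (v4,v7,v5) [++-] → (-1.32234, 1.29716, 0.4477)–(0.6273, 1.9306, 0.4477)  len=2.0500
  (v5,v7,v8) [-+-] → (-1.32234, 1.29716, 0.4477)–(-1.6423, 1.1932, 0.4477)  len=0.3364
  (v6,v9,v7) [--+] → (-1.88865, 0.341352, 0.4477)–(-1.88865, 1.37219, 0.4477)  len=1.0308
  (v7,v9,v10) [+-+] → (-1.88865, 0.341352, 0.4477)–(-1.88865, -1.37219, 0.4477)  len=1.7135
  (v7,v10,v8) [++-] → (-1.6423, -0.856769, 0.4477)–(-1.6423, 1.1932, 0.4477)  len=2.0500
  (v8,v10,v11) [-+-] → (-1.6423, -0.856769, 0.4477)–(-1.6423, -1.1932, 0.4477)  len=0.3364
  (v9,v12,v10) [--+] → (-0.908282, -1.69074, 0.4477)–(-1.88865, -1.37219, 0.4477)  len=1.0308
  (v10,v12,v13) [+-+] → (-0.908282, -1.69074, 0.4477)–(0.721389, -2.22023, 0.4477)  len=1.7135
  (v10,v13,v11) [++-] → (0.307336, -1.82664, 0.4477)–(-1.6423, -1.1932, 0.4477)  len=2.0500
  (v11,v13,v14) [-+-] → (0.307336, -1.82664, 0.4477)–(0.6273, -1.9306, 0.4477)  len=0.3364
  (v12,v0,v13) [--+] → (1.32731, -1.38625, 0.4477)–(0.721389, -2.22023, 0.4477)  len=1.0309
  (v13,v0,v1) [+-+] → (1.32731, -1.38625, 0.4477)–(2.33451, 0, 0.4477)  len=1.7135
  (v13,v1,v14) [++-] → (1.83225, -0.272173, 0.4477)–(0.6273, -1.9306, 0.4477)  len=2.0499
  (v14,v1,v2) [-+-] → (1.83225, -0.272173, 0.4477)–(2.03, 0, 0.4477)  len=0.3364

Chained into 2 loop(s):
  loop 1: 10 segments, perimeter = 13.7218
  loop 2: 10 segments, perimeter = 11.9319
Total perimeter = 25.654


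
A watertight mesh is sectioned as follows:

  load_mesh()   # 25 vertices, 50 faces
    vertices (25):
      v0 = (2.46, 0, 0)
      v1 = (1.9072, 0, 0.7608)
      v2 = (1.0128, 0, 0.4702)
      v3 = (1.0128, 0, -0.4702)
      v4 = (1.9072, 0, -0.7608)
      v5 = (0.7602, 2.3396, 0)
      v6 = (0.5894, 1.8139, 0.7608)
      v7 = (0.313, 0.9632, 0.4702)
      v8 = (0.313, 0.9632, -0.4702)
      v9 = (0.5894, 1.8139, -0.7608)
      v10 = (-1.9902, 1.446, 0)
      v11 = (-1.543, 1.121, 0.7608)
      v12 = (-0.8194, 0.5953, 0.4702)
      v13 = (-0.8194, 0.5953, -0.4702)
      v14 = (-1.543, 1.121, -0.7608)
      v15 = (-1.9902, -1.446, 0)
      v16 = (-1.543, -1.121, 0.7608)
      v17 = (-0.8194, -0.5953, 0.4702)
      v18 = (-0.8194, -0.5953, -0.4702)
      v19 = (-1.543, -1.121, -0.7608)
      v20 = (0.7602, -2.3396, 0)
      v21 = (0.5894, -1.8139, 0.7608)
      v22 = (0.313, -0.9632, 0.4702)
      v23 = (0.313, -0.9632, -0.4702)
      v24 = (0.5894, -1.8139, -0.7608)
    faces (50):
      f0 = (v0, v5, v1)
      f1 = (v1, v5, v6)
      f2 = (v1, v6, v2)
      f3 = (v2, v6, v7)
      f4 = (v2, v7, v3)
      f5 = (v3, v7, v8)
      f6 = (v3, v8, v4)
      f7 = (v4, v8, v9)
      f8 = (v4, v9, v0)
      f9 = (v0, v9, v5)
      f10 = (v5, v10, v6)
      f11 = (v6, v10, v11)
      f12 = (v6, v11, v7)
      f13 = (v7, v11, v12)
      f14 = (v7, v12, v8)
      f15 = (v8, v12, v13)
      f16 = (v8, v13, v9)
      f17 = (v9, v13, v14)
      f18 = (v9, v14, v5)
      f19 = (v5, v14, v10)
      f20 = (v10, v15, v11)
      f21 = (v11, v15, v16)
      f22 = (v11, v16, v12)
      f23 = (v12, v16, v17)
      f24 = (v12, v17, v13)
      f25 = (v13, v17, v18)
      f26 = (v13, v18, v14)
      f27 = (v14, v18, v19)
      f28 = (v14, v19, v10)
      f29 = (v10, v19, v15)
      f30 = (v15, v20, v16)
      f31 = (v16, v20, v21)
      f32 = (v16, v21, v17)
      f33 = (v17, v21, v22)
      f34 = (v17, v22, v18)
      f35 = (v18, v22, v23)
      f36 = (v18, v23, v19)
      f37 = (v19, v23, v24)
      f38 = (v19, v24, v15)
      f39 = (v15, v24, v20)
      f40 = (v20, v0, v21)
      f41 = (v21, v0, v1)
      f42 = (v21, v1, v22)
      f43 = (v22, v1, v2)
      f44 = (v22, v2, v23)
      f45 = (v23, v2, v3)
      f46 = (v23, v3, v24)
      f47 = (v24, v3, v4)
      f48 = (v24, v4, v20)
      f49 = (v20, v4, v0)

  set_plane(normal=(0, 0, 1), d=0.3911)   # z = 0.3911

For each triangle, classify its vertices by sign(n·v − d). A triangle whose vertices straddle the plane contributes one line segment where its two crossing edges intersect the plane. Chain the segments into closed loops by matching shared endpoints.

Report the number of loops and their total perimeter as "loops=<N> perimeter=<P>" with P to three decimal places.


Straddling triangles (20 of 50):
  (v0,v5,v1) [--+] → (1.34983, 1.1369, 0.3911)–(2.17583, 0, 0.3911)  len=1.4053
  (v1,v5,v6) [+-+] → (1.34983, 1.1369, 0.3911)–(0.672398, 2.06936, 0.3911)  len=1.1526
  (v2,v7,v3) [++-] → (0.371862, 0.882182, 0.3911)–(1.0128, 0, 0.3911)  len=1.0904
  (v3,v7,v8) [-+-] → (0.371862, 0.882182, 0.3911)–(0.313, 0.9632, 0.3911)  len=0.1001
  (v5,v10,v6) [--+] → (-0.66412, 1.63512, 0.3911)–(0.672398, 2.06936, 0.3911)  len=1.4053
  (v6,v10,v11) [+-+] → (-0.66412, 1.63512, 0.3911)–(-1.76031, 1.27893, 0.3911)  len=1.1526
  (v7,v12,v8) [++-] → (-0.72415, 0.626245, 0.3911)–(0.313, 0.9632, 0.3911)  len=1.0905
  (v8,v12,v13) [-+-] → (-0.72415, 0.626245, 0.3911)–(-0.8194, 0.5953, 0.3911)  len=0.1002
  (v10,v15,v11) [--+] → (-1.76031, -0.126397, 0.3911)–(-1.76031, 1.27893, 0.3911)  len=1.4053
  (v11,v15,v16) [+-+] → (-1.76031, -0.126397, 0.3911)–(-1.76031, -1.27893, 0.3911)  len=1.1525
  (v12,v17,v13) [++-] → (-0.8194, -0.495155, 0.3911)–(-0.8194, 0.5953, 0.3911)  len=1.0905
  (v13,v17,v18) [-+-] → (-0.8194, -0.495155, 0.3911)–(-0.8194, -0.5953, 0.3911)  len=0.1001
  (v15,v20,v16) [--+] → (-0.423793, -1.71316, 0.3911)–(-1.76031, -1.27893, 0.3911)  len=1.4053
  (v16,v20,v21) [+-+] → (-0.423793, -1.71316, 0.3911)–(0.672398, -2.06936, 0.3911)  len=1.1526
  (v17,v22,v18) [++-] → (0.21775, -0.932255, 0.3911)–(-0.8194, -0.5953, 0.3911)  len=1.0905
  (v18,v22,v23) [-+-] → (0.21775, -0.932255, 0.3911)–(0.313, -0.9632, 0.3911)  len=0.1002
  (v20,v0,v21) [--+] → (1.49839, -0.932461, 0.3911)–(0.672398, -2.06936, 0.3911)  len=1.4053
  (v21,v0,v1) [+-+] → (1.49839, -0.932461, 0.3911)–(2.17583, 0, 0.3911)  len=1.1526
  (v22,v2,v23) [++-] → (0.953938, -0.0810178, 0.3911)–(0.313, -0.9632, 0.3911)  len=1.0904
  (v23,v2,v3) [-+-] → (0.953938, -0.0810178, 0.3911)–(1.0128, 0, 0.3911)  len=0.1001

Chained into 2 loop(s):
  loop 1: 10 segments, perimeter = 12.7893
  loop 2: 10 segments, perimeter = 5.9531
Total perimeter = 18.742

loops=2 perimeter=18.742


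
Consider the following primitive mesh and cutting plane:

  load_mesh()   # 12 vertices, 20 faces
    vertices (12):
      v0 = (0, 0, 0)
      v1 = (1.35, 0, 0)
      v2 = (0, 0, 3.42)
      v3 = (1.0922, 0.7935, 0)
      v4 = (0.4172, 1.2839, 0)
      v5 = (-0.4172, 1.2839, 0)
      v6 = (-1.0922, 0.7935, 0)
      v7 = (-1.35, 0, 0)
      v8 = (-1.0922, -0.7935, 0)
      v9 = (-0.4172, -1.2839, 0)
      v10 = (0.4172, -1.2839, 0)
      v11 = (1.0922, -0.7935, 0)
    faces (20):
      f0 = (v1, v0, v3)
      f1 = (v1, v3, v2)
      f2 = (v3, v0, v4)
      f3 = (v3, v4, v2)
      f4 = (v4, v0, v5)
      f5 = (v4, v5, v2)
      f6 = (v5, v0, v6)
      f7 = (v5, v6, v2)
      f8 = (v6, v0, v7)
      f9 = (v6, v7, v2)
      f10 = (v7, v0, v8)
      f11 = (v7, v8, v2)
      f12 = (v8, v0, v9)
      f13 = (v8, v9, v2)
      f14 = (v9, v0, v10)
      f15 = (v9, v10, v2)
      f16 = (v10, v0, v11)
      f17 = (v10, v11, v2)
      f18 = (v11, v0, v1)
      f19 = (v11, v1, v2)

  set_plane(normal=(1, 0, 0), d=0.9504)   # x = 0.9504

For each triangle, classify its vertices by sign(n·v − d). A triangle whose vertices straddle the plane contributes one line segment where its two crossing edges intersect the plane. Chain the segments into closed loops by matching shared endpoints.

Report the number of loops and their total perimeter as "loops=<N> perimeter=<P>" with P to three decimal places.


Straddling triangles (8 of 20):
  (v1,v0,v3) [+-+] → (0.9504, 0, 0)–(0.9504, 0.69048, 0)  len=0.6905
  (v1,v3,v2) [++-] → (0.9504, 0.69048, 0.444018)–(0.9504, 0, 1.01232)  len=0.8943
  (v3,v0,v4) [+--] → (0.9504, 0.69048, 0)–(0.9504, 0.89652, 0)  len=0.2060
  (v3,v4,v2) [+--] → (0.9504, 0.89652, 0)–(0.9504, 0.69048, 0.444018)  len=0.4895
  (v10,v0,v11) [--+] → (0.9504, -0.69048, 0)–(0.9504, -0.89652, 0)  len=0.2060
  (v10,v11,v2) [-+-] → (0.9504, -0.89652, 0)–(0.9504, -0.69048, 0.444018)  len=0.4895
  (v11,v0,v1) [+-+] → (0.9504, -0.69048, 0)–(0.9504, 0, 0)  len=0.6905
  (v11,v1,v2) [++-] → (0.9504, 0, 1.01232)–(0.9504, -0.69048, 0.444018)  len=0.8943

Chained into 1 loop(s):
  loop 1: 8 segments, perimeter = 4.5606
Total perimeter = 4.561

loops=1 perimeter=4.561


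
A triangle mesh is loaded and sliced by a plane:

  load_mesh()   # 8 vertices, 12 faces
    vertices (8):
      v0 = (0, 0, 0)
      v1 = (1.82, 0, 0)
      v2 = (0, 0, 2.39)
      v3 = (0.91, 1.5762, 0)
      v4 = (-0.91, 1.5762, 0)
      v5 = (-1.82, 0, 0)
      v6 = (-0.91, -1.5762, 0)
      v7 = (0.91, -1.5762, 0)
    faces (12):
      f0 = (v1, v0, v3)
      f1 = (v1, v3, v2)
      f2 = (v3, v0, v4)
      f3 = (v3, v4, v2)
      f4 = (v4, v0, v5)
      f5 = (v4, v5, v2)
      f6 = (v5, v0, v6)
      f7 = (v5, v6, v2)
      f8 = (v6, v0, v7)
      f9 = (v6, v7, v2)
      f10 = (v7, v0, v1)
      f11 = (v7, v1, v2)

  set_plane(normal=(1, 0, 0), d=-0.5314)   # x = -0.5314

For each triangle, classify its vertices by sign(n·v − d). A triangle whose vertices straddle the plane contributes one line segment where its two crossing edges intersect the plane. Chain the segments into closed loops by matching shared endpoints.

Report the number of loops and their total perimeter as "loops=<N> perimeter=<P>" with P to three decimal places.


Straddling triangles (8 of 12):
  (v3,v0,v4) [++-] → (-0.5314, 0.920432, 0)–(-0.5314, 1.5762, 0)  len=0.6558
  (v3,v4,v2) [+-+] → (-0.5314, 1.5762, 0)–(-0.5314, 0.920432, 0.994345)  len=1.1911
  (v4,v0,v5) [-+-] → (-0.5314, 0.920432, 0)–(-0.5314, 0, 0)  len=0.9204
  (v4,v5,v2) [--+] → (-0.5314, 0, 1.69217)–(-0.5314, 0.920432, 0.994345)  len=1.1551
  (v5,v0,v6) [-+-] → (-0.5314, 0, 0)–(-0.5314, -0.920432, 0)  len=0.9204
  (v5,v6,v2) [--+] → (-0.5314, -0.920432, 0.994345)–(-0.5314, 0, 1.69217)  len=1.1551
  (v6,v0,v7) [-++] → (-0.5314, -0.920432, 0)–(-0.5314, -1.5762, 0)  len=0.6558
  (v6,v7,v2) [-++] → (-0.5314, -1.5762, 0)–(-0.5314, -0.920432, 0.994345)  len=1.1911

Chained into 1 loop(s):
  loop 1: 8 segments, perimeter = 7.8447
Total perimeter = 7.845

loops=1 perimeter=7.845


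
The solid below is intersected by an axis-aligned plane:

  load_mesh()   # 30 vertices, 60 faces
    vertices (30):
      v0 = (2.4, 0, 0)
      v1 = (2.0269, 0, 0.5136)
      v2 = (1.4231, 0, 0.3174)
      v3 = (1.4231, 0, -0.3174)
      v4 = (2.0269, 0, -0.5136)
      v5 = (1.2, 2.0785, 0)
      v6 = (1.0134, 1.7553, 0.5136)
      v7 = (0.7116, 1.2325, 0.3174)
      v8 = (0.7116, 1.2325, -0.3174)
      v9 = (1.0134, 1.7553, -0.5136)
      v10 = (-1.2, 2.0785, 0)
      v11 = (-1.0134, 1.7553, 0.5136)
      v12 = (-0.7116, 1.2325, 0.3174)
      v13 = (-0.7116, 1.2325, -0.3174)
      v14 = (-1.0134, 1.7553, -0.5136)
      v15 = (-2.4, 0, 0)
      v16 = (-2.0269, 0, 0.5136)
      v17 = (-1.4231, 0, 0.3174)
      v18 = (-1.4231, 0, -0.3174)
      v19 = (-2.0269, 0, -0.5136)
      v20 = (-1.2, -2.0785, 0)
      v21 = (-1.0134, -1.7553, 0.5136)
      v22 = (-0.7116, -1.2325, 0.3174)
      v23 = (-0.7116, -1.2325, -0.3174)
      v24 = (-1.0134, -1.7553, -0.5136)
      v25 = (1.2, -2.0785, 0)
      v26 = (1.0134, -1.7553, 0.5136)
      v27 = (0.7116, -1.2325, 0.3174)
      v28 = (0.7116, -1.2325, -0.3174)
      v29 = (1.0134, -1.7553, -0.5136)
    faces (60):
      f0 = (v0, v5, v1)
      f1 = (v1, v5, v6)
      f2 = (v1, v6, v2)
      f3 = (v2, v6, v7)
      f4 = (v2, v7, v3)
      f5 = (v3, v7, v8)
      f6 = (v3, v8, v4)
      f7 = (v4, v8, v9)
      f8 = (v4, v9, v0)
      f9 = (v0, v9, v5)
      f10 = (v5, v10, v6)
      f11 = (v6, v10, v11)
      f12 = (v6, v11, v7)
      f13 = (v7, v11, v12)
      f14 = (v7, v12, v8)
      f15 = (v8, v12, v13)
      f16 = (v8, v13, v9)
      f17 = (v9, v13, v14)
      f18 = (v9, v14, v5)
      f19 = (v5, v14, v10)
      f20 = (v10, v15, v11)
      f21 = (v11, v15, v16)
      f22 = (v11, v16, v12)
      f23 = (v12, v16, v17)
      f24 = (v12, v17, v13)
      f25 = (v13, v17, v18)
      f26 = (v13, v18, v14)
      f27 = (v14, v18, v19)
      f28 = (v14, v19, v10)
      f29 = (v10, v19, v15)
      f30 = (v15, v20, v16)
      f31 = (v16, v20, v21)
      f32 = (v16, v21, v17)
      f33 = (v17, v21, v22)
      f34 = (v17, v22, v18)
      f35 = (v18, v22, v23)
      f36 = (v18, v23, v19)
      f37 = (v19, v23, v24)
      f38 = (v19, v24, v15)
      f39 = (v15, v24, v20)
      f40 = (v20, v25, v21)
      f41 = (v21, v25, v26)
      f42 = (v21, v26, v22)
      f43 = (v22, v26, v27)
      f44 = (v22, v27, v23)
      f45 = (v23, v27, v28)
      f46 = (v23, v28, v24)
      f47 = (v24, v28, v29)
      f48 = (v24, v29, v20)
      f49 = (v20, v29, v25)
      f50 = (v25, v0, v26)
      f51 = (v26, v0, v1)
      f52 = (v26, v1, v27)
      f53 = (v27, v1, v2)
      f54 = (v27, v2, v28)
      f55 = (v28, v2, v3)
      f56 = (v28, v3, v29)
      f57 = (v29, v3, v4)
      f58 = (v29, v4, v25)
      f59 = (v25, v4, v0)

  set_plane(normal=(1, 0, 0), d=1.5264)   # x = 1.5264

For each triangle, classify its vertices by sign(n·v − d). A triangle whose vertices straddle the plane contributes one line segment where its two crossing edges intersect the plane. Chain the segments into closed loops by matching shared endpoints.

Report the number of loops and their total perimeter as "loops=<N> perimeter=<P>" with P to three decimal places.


Straddling triangles (14 of 60):
  (v0,v5,v1) [+-+] → (1.5264, 1.51315, 0)–(1.5264, 1.25806, 0.202732)  len=0.3258
  (v1,v5,v6) [+--] → (1.5264, 1.25806, 0.202732)–(1.5264, 0.866826, 0.5136)  len=0.4997
  (v1,v6,v2) [+--] → (1.5264, 0.866826, 0.5136)–(1.5264, 0, 0.350967)  len=0.8820
  (v3,v8,v4) [--+] → (1.5264, 0.468993, -0.438942)–(1.5264, 0, -0.350967)  len=0.4772
  (v4,v8,v9) [+--] → (1.5264, 0.468993, -0.438942)–(1.5264, 0.866826, -0.5136)  len=0.4048
  (v4,v9,v0) [+-+] → (1.5264, 0.866826, -0.5136)–(1.5264, 1.10589, -0.323584)  len=0.3054
  (v0,v9,v5) [+--] → (1.5264, 1.10589, -0.323584)–(1.5264, 1.51315, 0)  len=0.5202
  (v25,v0,v26) [-+-] → (1.5264, -1.51315, 0)–(1.5264, -1.10589, 0.323584)  len=0.5202
  (v26,v0,v1) [-++] → (1.5264, -1.10589, 0.323584)–(1.5264, -0.866826, 0.5136)  len=0.3054
  (v26,v1,v27) [-+-] → (1.5264, -0.866826, 0.5136)–(1.5264, -0.468993, 0.438942)  len=0.4048
  (v27,v1,v2) [-+-] → (1.5264, -0.468993, 0.438942)–(1.5264, 0, 0.350967)  len=0.4772
  (v29,v3,v4) [--+] → (1.5264, 0, -0.350967)–(1.5264, -0.866826, -0.5136)  len=0.8820
  (v29,v4,v25) [-+-] → (1.5264, -0.866826, -0.5136)–(1.5264, -1.25806, -0.202732)  len=0.4997
  (v25,v4,v0) [-++] → (1.5264, -1.25806, -0.202732)–(1.5264, -1.51315, 0)  len=0.3258

Chained into 1 loop(s):
  loop 1: 14 segments, perimeter = 6.8300
Total perimeter = 6.830

loops=1 perimeter=6.830


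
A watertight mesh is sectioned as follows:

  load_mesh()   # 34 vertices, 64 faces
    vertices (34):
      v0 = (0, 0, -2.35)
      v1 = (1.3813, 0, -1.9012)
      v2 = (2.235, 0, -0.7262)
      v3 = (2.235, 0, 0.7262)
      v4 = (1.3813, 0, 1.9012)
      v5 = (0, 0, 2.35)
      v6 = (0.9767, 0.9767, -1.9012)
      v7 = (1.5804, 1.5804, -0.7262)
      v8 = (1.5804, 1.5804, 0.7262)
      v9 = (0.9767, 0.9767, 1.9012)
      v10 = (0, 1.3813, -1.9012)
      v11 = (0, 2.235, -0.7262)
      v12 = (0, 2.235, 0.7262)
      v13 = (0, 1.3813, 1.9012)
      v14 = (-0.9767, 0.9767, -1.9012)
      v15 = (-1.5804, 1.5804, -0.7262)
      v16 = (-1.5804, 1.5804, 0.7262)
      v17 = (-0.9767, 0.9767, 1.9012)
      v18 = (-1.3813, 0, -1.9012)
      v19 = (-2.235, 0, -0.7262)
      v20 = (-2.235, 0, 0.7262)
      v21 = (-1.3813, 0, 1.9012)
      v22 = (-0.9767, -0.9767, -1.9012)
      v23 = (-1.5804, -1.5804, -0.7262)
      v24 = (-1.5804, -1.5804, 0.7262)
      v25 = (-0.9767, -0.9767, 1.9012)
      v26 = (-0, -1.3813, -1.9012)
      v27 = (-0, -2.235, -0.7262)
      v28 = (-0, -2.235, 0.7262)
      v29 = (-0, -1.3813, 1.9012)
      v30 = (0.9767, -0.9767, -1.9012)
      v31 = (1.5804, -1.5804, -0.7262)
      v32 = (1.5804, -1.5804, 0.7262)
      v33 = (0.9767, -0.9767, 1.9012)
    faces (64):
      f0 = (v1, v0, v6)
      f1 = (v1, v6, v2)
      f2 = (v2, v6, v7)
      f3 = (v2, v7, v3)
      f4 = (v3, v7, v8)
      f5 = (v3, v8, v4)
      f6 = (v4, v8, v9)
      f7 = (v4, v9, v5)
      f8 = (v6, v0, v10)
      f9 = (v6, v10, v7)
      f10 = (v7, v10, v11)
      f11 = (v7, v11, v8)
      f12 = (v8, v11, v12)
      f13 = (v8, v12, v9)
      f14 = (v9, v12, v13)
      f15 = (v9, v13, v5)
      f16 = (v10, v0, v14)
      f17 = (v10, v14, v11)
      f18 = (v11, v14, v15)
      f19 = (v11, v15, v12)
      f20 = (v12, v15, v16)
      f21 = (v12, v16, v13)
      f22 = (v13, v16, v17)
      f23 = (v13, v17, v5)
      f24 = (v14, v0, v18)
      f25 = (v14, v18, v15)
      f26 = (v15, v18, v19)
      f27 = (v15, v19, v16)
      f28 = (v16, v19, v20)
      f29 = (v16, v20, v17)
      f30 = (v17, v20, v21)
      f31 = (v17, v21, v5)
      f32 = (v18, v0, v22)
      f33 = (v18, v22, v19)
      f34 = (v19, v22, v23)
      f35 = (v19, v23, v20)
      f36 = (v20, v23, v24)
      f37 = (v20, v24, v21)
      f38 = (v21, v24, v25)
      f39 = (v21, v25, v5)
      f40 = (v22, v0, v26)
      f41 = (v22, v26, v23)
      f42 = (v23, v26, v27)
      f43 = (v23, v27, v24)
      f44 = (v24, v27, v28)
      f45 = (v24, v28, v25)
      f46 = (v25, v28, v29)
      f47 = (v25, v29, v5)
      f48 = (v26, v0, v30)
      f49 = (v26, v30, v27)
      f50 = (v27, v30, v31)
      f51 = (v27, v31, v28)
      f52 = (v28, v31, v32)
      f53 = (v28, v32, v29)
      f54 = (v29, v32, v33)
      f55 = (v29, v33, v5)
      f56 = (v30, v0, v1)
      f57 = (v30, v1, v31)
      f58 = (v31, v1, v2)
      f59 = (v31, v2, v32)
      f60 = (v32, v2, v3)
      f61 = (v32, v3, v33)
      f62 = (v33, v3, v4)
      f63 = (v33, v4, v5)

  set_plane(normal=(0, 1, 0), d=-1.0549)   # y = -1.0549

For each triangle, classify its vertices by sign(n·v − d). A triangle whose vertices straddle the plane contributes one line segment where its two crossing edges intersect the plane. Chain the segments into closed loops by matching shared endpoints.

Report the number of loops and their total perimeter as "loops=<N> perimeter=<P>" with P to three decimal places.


Straddling triangles (20 of 64):
  (v19,v22,v23) [++-] → (-1.0549, -1.0549, -1.749)–(-1.79806, -1.0549, -0.7262)  len=1.2643
  (v19,v23,v20) [+-+] → (-1.79806, -1.0549, -0.7262)–(-1.79806, -1.0549, -0.243261)  len=0.4829
  (v20,v23,v24) [+--] → (-1.79806, -1.0549, -0.243261)–(-1.79806, -1.0549, 0.7262)  len=0.9695
  (v20,v24,v21) [+-+] → (-1.79806, -1.0549, 0.7262)–(-1.5142, -1.0549, 1.1169)  len=0.4829
  (v21,v24,v25) [+-+] → (-1.5142, -1.0549, 1.1169)–(-1.0549, -1.0549, 1.749)  len=0.7813
  (v22,v0,v26) [++-] → (0, -1.0549, -2.00725)–(-0.787926, -1.0549, -1.9012)  len=0.7950
  (v22,v26,v23) [+--] → (-0.787926, -1.0549, -1.9012)–(-1.0549, -1.0549, -1.749)  len=0.3073
  (v24,v28,v25) [--+] → (-0.916001, -1.0549, 1.82818)–(-1.0549, -1.0549, 1.749)  len=0.1599
  (v25,v28,v29) [+--] → (-0.916001, -1.0549, 1.82818)–(-0.787926, -1.0549, 1.9012)  len=0.1474
  (v25,v29,v5) [+-+] → (-0.787926, -1.0549, 1.9012)–(0, -1.0549, 2.00725)  len=0.7950
  (v26,v0,v30) [-++] → (0, -1.0549, -2.00725)–(0.787926, -1.0549, -1.9012)  len=0.7950
  (v26,v30,v27) [-+-] → (0.787926, -1.0549, -1.9012)–(0.916001, -1.0549, -1.82818)  len=0.1474
  (v27,v30,v31) [-+-] → (0.916001, -1.0549, -1.82818)–(1.0549, -1.0549, -1.749)  len=0.1599
  (v29,v32,v33) [--+] → (1.0549, -1.0549, 1.749)–(0.787926, -1.0549, 1.9012)  len=0.3073
  (v29,v33,v5) [-++] → (0.787926, -1.0549, 1.9012)–(0, -1.0549, 2.00725)  len=0.7950
  (v30,v1,v31) [++-] → (1.5142, -1.0549, -1.1169)–(1.0549, -1.0549, -1.749)  len=0.7813
  (v31,v1,v2) [-++] → (1.5142, -1.0549, -1.1169)–(1.79806, -1.0549, -0.7262)  len=0.4829
  (v31,v2,v32) [-+-] → (1.79806, -1.0549, -0.7262)–(1.79806, -1.0549, 0.243261)  len=0.9695
  (v32,v2,v3) [-++] → (1.79806, -1.0549, 0.243261)–(1.79806, -1.0549, 0.7262)  len=0.4829
  (v32,v3,v33) [-++] → (1.79806, -1.0549, 0.7262)–(1.0549, -1.0549, 1.749)  len=1.2643

Chained into 1 loop(s):
  loop 1: 20 segments, perimeter = 12.3713
Total perimeter = 12.371

loops=1 perimeter=12.371


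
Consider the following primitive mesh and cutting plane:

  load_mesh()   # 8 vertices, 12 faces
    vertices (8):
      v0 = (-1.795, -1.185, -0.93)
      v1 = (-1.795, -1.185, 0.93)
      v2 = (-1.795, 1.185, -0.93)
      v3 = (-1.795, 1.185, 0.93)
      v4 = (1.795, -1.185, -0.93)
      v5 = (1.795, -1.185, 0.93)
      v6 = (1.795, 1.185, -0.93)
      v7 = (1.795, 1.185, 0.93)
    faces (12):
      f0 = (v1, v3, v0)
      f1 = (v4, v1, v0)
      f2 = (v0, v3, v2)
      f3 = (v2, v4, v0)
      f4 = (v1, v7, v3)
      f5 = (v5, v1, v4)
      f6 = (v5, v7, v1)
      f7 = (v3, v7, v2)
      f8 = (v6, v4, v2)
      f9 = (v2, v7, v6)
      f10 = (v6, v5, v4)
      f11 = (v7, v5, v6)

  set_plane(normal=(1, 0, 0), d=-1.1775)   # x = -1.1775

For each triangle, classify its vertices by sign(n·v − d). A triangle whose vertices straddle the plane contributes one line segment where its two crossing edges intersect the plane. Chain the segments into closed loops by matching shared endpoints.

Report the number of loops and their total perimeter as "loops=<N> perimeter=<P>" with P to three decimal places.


Straddling triangles (8 of 12):
  (v4,v1,v0) [+--] → (-1.1775, -1.185, 0.61007)–(-1.1775, -1.185, -0.93)  len=1.5401
  (v2,v4,v0) [-+-] → (-1.1775, 0.777347, -0.93)–(-1.1775, -1.185, -0.93)  len=1.9623
  (v1,v7,v3) [-+-] → (-1.1775, -0.777347, 0.93)–(-1.1775, 1.185, 0.93)  len=1.9623
  (v5,v1,v4) [+-+] → (-1.1775, -1.185, 0.93)–(-1.1775, -1.185, 0.61007)  len=0.3199
  (v5,v7,v1) [++-] → (-1.1775, -0.777347, 0.93)–(-1.1775, -1.185, 0.93)  len=0.4077
  (v3,v7,v2) [-+-] → (-1.1775, 1.185, 0.93)–(-1.1775, 1.185, -0.61007)  len=1.5401
  (v6,v4,v2) [++-] → (-1.1775, 0.777347, -0.93)–(-1.1775, 1.185, -0.93)  len=0.4077
  (v2,v7,v6) [-++] → (-1.1775, 1.185, -0.61007)–(-1.1775, 1.185, -0.93)  len=0.3199

Chained into 1 loop(s):
  loop 1: 8 segments, perimeter = 8.4600
Total perimeter = 8.460

loops=1 perimeter=8.460


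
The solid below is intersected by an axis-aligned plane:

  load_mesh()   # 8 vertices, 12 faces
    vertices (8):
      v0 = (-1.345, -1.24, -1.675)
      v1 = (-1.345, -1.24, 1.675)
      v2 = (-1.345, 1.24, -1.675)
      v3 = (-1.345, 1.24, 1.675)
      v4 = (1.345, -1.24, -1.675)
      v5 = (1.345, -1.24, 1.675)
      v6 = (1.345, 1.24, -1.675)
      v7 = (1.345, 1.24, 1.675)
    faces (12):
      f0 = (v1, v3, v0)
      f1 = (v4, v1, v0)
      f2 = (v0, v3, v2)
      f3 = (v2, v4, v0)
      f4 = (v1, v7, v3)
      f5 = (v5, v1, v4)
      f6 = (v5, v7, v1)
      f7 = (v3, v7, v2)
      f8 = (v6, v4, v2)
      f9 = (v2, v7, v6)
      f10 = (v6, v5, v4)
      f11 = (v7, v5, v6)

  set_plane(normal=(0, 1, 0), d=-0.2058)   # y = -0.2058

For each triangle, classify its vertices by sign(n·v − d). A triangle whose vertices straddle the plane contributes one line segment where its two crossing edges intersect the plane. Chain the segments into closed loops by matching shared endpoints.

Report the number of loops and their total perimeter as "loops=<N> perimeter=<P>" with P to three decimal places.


loops=1 perimeter=12.080

Straddling triangles (8 of 12):
  (v1,v3,v0) [-+-] → (-1.345, -0.2058, 1.675)–(-1.345, -0.2058, -0.277996)  len=1.9530
  (v0,v3,v2) [-++] → (-1.345, -0.2058, -0.277996)–(-1.345, -0.2058, -1.675)  len=1.3970
  (v2,v4,v0) [+--] → (0.223227, -0.2058, -1.675)–(-1.345, -0.2058, -1.675)  len=1.5682
  (v1,v7,v3) [-++] → (-0.223227, -0.2058, 1.675)–(-1.345, -0.2058, 1.675)  len=1.1218
  (v5,v7,v1) [-+-] → (1.345, -0.2058, 1.675)–(-0.223227, -0.2058, 1.675)  len=1.5682
  (v6,v4,v2) [+-+] → (1.345, -0.2058, -1.675)–(0.223227, -0.2058, -1.675)  len=1.1218
  (v6,v5,v4) [+--] → (1.345, -0.2058, 0.277996)–(1.345, -0.2058, -1.675)  len=1.9530
  (v7,v5,v6) [+-+] → (1.345, -0.2058, 1.675)–(1.345, -0.2058, 0.277996)  len=1.3970

Chained into 1 loop(s):
  loop 1: 8 segments, perimeter = 12.0800
Total perimeter = 12.080


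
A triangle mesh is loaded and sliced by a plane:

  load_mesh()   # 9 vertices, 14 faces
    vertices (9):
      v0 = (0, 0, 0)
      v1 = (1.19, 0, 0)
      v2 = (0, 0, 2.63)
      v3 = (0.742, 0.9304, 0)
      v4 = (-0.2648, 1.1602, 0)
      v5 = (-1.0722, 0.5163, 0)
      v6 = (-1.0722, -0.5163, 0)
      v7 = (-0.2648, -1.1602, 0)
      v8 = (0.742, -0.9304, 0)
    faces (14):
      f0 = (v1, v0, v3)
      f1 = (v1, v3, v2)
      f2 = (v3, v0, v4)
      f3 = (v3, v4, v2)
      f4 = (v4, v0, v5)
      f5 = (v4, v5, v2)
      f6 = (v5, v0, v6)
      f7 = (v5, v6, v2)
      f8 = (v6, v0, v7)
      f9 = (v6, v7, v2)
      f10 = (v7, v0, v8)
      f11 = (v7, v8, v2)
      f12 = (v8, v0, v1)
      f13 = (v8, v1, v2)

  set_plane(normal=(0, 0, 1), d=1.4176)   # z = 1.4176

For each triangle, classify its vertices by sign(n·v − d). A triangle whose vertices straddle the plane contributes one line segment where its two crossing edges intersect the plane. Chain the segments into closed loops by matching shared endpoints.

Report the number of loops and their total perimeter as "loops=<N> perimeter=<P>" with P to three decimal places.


loops=1 perimeter=3.332

Straddling triangles (7 of 14):
  (v1,v3,v2) [--+] → (0.342054, 0.428904, 1.4176)–(0.548576, 0, 1.4176)  len=0.4760
  (v3,v4,v2) [--+] → (-0.12207, 0.534839, 1.4176)–(0.342054, 0.428904, 1.4176)  len=0.4761
  (v4,v5,v2) [--+] → (-0.494272, 0.238008, 1.4176)–(-0.12207, 0.534839, 1.4176)  len=0.4761
  (v5,v6,v2) [--+] → (-0.494272, -0.238008, 1.4176)–(-0.494272, 0.238008, 1.4176)  len=0.4760
  (v6,v7,v2) [--+] → (-0.12207, -0.534839, 1.4176)–(-0.494272, -0.238008, 1.4176)  len=0.4761
  (v7,v8,v2) [--+] → (0.342054, -0.428904, 1.4176)–(-0.12207, -0.534839, 1.4176)  len=0.4761
  (v8,v1,v2) [--+] → (0.548576, 0, 1.4176)–(0.342054, -0.428904, 1.4176)  len=0.4760

Chained into 1 loop(s):
  loop 1: 7 segments, perimeter = 3.3323
Total perimeter = 3.332


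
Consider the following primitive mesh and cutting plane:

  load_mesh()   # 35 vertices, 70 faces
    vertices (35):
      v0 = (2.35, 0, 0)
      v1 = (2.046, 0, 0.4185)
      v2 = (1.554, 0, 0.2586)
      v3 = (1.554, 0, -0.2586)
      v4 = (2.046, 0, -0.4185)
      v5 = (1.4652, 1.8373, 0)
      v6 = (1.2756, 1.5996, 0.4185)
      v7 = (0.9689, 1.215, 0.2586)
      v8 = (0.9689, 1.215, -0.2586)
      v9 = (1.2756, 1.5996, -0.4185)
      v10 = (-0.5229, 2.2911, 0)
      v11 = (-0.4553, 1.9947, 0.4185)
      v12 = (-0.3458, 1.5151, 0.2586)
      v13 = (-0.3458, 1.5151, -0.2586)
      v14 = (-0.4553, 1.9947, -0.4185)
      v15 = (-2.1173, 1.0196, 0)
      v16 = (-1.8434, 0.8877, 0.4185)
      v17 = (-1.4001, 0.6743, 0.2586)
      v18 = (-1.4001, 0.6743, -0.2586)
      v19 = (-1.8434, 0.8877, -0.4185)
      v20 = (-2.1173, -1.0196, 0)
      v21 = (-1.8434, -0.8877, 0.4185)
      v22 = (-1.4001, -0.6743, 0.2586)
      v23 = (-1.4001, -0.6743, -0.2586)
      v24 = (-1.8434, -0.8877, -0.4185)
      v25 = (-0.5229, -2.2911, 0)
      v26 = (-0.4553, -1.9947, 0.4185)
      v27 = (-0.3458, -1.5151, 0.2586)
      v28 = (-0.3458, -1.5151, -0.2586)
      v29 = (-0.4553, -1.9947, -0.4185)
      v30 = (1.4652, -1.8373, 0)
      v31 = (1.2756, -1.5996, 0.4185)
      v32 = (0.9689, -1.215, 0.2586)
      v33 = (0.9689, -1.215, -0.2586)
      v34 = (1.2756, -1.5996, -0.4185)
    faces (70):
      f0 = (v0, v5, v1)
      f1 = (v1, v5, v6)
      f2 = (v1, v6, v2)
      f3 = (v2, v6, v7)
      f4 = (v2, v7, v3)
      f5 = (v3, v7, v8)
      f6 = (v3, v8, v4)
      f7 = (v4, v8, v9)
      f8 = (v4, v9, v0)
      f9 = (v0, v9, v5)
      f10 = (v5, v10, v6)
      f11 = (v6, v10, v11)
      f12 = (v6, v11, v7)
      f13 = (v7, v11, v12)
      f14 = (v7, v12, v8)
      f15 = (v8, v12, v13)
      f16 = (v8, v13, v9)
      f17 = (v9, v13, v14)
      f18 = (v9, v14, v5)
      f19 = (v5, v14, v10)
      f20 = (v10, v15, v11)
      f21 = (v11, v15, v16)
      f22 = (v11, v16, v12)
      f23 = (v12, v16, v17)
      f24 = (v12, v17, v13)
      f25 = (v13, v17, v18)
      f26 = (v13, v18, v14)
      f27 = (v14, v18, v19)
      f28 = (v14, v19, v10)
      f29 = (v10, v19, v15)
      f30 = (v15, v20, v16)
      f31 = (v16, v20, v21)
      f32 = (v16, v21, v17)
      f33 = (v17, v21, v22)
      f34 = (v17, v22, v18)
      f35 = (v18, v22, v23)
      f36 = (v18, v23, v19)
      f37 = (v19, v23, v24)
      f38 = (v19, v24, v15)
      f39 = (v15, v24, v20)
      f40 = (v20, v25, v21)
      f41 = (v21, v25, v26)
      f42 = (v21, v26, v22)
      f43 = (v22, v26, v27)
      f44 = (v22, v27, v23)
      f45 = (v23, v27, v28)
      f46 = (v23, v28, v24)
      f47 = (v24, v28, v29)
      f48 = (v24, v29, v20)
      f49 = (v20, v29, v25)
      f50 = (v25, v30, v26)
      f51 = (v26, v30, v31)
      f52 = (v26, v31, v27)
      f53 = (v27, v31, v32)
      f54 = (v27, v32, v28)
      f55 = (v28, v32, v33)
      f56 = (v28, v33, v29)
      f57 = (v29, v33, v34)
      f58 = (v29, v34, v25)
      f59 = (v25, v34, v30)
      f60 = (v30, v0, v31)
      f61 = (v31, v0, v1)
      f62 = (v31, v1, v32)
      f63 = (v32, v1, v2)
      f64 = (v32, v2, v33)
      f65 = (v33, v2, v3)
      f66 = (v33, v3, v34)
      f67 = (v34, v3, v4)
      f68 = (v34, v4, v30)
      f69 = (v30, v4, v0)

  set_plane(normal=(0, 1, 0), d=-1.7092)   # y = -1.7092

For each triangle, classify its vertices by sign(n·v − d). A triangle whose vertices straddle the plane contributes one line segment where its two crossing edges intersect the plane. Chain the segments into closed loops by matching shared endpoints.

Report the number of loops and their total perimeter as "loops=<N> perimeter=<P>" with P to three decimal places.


loops=1 perimeter=6.216

Straddling triangles (16 of 70):
  (v20,v25,v21) [+-+] → (-1.25257, -1.7092, 0)–(-1.07043, -1.7092, 0.173525)  len=0.2516
  (v21,v25,v26) [+--] → (-1.07043, -1.7092, 0.173525)–(-0.813297, -1.7092, 0.4185)  len=0.3551
  (v21,v26,v22) [+-+] → (-0.813297, -1.7092, 0.4185)–(-0.659587, -1.7092, 0.383926)  len=0.1576
  (v22,v26,v27) [+-+] → (-0.659587, -1.7092, 0.383926)–(-0.390116, -1.7092, 0.323313)  len=0.2762
  (v24,v28,v29) [++-] → (-0.390116, -1.7092, -0.323313)–(-0.813297, -1.7092, -0.4185)  len=0.4338
  (v24,v29,v20) [+-+] → (-0.813297, -1.7092, -0.4185)–(-0.941918, -1.7092, -0.295967)  len=0.1776
  (v20,v29,v25) [+--] → (-0.941918, -1.7092, -0.295967)–(-1.25257, -1.7092, 0)  len=0.4291
  (v26,v30,v31) [--+] → (1.36302, -1.7092, 0.225536)–(0.795452, -1.7092, 0.4185)  len=0.5995
  (v26,v31,v27) [-++] → (0.795452, -1.7092, 0.4185)–(-0.390116, -1.7092, 0.323313)  len=1.1894
  (v28,v33,v29) [++-] → (0.0661943, -1.7092, -0.35995)–(-0.390116, -1.7092, -0.323313)  len=0.4578
  (v29,v33,v34) [-++] → (0.0661943, -1.7092, -0.35995)–(0.795452, -1.7092, -0.4185)  len=0.7316
  (v29,v34,v25) [-+-] → (0.795452, -1.7092, -0.4185)–(0.990545, -1.7092, -0.352169)  len=0.2061
  (v25,v34,v30) [-+-] → (0.990545, -1.7092, -0.352169)–(1.36302, -1.7092, -0.225536)  len=0.3934
  (v30,v0,v31) [-++] → (1.52689, -1.7092, 0)–(1.36302, -1.7092, 0.225536)  len=0.2788
  (v34,v4,v30) [++-] → (1.50569, -1.7092, -0.0291786)–(1.36302, -1.7092, -0.225536)  len=0.2427
  (v30,v4,v0) [-++] → (1.50569, -1.7092, -0.0291786)–(1.52689, -1.7092, 0)  len=0.0361

Chained into 1 loop(s):
  loop 1: 16 segments, perimeter = 6.2162
Total perimeter = 6.216


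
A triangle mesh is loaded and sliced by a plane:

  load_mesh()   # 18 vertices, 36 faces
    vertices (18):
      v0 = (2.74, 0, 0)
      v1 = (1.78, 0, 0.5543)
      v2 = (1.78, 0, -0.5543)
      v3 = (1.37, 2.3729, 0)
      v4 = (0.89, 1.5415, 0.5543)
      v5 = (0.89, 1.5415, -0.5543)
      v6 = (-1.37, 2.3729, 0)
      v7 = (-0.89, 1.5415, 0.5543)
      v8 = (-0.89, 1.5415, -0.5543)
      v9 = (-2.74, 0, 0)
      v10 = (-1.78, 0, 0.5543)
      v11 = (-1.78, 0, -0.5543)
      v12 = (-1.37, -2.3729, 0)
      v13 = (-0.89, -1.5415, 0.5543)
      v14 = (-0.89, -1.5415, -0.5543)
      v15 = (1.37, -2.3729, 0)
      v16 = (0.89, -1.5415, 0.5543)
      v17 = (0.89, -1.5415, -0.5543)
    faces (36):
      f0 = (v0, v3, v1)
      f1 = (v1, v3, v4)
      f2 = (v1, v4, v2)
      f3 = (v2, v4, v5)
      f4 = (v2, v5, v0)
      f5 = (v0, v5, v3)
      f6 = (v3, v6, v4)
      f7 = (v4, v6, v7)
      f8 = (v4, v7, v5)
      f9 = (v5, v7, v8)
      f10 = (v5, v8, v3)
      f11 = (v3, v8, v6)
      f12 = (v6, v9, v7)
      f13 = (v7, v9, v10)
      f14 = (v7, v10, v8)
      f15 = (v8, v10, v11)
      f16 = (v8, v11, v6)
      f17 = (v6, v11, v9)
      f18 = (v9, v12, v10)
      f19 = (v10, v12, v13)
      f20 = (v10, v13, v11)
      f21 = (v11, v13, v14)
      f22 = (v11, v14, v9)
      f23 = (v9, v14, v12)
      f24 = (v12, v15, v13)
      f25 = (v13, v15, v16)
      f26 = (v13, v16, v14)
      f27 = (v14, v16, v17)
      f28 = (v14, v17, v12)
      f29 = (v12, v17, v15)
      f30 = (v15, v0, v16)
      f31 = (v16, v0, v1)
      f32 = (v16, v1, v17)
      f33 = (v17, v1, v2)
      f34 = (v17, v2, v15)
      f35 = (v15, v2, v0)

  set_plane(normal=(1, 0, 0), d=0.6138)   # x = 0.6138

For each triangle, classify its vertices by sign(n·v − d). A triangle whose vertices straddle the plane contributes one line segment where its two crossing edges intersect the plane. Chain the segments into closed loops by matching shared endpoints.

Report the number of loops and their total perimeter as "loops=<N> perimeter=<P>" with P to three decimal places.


loops=2 perimeter=6.214

Straddling triangles (12 of 36):
  (v3,v6,v4) [+-+] → (0.6138, 2.3729, 0)–(0.6138, 1.64311, 0.486558)  len=0.8771
  (v4,v6,v7) [+--] → (0.6138, 1.64311, 0.486558)–(0.6138, 1.5415, 0.5543)  len=0.1221
  (v4,v7,v5) [+-+] → (0.6138, 1.5415, 0.5543)–(0.6138, 1.5415, -0.38228)  len=0.9366
  (v5,v7,v8) [+--] → (0.6138, 1.5415, -0.38228)–(0.6138, 1.5415, -0.5543)  len=0.1720
  (v5,v8,v3) [+-+] → (0.6138, 1.5415, -0.5543)–(0.6138, 2.09471, -0.18547)  len=0.6649
  (v3,v8,v6) [+--] → (0.6138, 2.09471, -0.18547)–(0.6138, 2.3729, 0)  len=0.3343
  (v12,v15,v13) [-+-] → (0.6138, -2.3729, 0)–(0.6138, -2.09471, 0.18547)  len=0.3343
  (v13,v15,v16) [-++] → (0.6138, -2.09471, 0.18547)–(0.6138, -1.5415, 0.5543)  len=0.6649
  (v13,v16,v14) [-+-] → (0.6138, -1.5415, 0.5543)–(0.6138, -1.5415, 0.38228)  len=0.1720
  (v14,v16,v17) [-++] → (0.6138, -1.5415, 0.38228)–(0.6138, -1.5415, -0.5543)  len=0.9366
  (v14,v17,v12) [-+-] → (0.6138, -1.5415, -0.5543)–(0.6138, -1.64311, -0.486558)  len=0.1221
  (v12,v17,v15) [-++] → (0.6138, -1.64311, -0.486558)–(0.6138, -2.3729, 0)  len=0.8771

Chained into 2 loop(s):
  loop 1: 6 segments, perimeter = 3.1071
  loop 2: 6 segments, perimeter = 3.1071
Total perimeter = 6.214
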